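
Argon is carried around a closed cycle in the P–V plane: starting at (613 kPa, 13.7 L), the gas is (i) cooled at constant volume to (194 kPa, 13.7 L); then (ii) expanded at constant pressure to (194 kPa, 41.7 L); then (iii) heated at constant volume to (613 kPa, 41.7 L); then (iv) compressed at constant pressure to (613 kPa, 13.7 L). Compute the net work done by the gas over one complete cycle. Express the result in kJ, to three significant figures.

W_net ≈ -11.7 kJ

Constant-volume legs do no work.
W(ii) = (194)(41.7 − 13.7) = 5432 J; W(iv) = (613)(13.7 − 41.7) = -17164 J.
W_net = 5432 − 17164 = -11732 J (the counter-clockwise enclosed area).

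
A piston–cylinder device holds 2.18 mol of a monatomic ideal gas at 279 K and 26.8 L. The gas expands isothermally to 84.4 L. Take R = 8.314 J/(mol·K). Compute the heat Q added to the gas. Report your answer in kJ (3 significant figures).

Q ≈ 5.80 kJ

Isothermal ⇒ ΔU = 0, so Q = W = nRT ln(V₂/V₁).
Q = (2.18)(8.314)(279) ln(84.4/26.8) = 5057 × 1.147 = 5801 J.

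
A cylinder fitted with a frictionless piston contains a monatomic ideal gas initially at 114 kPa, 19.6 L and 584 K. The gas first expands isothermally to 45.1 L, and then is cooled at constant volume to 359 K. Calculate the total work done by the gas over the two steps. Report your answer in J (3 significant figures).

W_total ≈ 1860 J

Step 1 (isothermal): W = P₁V₁ ln(V₂/V₁) = (2234) ln(45.1/19.6) = 1862 J.
Step 2 (isochoric): W = 0 (constant volume).
W_total = 1862 + 0 = 1862 J.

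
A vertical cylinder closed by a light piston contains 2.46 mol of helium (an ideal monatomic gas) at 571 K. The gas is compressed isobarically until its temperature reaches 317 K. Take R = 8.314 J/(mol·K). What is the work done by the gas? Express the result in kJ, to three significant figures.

W ≈ -5.19 kJ

Isobaric: W = P ΔV = nR ΔT.
W = (2.46)(8.314)(317 − 571) = -5195 J.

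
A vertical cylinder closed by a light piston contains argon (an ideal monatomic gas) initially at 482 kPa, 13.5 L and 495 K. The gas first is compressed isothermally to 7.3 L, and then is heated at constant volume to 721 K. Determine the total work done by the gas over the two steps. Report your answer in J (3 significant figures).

W_total ≈ -4000 J

Step 1 (isothermal): W = P₁V₁ ln(V₂/V₁) = (6507) ln(7.3/13.5) = -4001 J.
Step 2 (isochoric): W = 0 (constant volume).
W_total = -4001 + 0 = -4001 J.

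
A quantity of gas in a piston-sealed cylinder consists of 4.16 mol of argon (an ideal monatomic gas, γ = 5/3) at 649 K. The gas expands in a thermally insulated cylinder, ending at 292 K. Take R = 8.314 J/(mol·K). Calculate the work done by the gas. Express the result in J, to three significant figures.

Adiabatic ⇒ Q = 0, so W_by = −ΔU = nCᵥ(T₁ − T₂).
Cᵥ = 3R/2 = 12.47 J/(mol·K).
W = (4.16)(12.47)(649 − 292) = 18521 J.

W ≈ 18500 J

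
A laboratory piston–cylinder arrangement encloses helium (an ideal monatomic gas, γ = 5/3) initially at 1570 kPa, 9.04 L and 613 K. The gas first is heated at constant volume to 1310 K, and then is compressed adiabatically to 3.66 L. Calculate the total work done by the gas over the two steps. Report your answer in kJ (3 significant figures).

Step 1 (isochoric): W = 0 (constant volume).
After step 1: P = 3355 kPa (V unchanged).
Step 2 (adiabatic): W = (P₁V₁ − P₂V₂)/(γ−1) = (30330 − 55421)/0.667 = -37635 J.
W_total = 0 − 37635 = -37635 J.

W_total ≈ -37.6 kJ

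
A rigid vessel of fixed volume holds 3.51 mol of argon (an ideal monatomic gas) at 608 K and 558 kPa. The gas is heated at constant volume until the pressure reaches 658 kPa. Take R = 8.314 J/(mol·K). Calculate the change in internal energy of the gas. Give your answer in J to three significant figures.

Constant volume ⇒ W = 0, so Q = ΔU = nCᵥΔT with Cᵥ = 3R/2 = 12.47 J/(mol·K).
At constant V, T₂/T₁ = P₂/P₁ ⇒ ΔT = T₁(P₂/P₁ − 1) = 608·(658/558 − 1) = 109 K.
ΔU = (3.51)(12.47)(109) = 4770 J.

ΔU ≈ 4770 J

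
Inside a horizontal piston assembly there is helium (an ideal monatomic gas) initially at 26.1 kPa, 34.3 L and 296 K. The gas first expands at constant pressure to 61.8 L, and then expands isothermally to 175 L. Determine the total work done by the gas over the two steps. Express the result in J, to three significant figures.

Step 1 (isobaric): W = PΔV = (26.1 kPa)(61.8 − 34.3 L) = 717.8 J.
After step 1: P = 26.1 kPa, V = 61.8 L, T = 533.3 K.
Step 2 (isothermal): W = P₁V₁ ln(V₂/V₁) = (1613) ln(175/61.8) = 1679 J.
W_total = 717.8 + 1679 = 2397 J.

W_total ≈ 2400 J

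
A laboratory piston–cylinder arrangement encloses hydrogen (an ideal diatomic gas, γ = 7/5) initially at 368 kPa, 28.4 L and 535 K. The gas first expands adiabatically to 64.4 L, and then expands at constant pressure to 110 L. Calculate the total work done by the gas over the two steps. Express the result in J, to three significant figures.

Step 1 (adiabatic): W = (P₁V₁ − P₂V₂)/(γ−1) = (10451 − 7533)/0.4 = 7297 J.
After step 1: P = 117 kPa, V = 64.4 L, T = 385.6 K.
Step 2 (isobaric): W = PΔV = (117 kPa)(110 − 64.4 L) = 5334 J.
W_total = 7297 + 5334 = 12630 J.

W_total ≈ 12600 J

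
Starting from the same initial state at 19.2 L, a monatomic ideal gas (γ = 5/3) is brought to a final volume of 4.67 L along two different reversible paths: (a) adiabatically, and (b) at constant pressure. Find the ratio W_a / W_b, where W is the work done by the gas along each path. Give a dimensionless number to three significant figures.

Path (a) adiabatic: W = P₁V₁(1 − (V₁/V₂)^(γ−1))/(γ−1) → W_a/(P₁V₁) = -2.35.
Path (b) isobaric: W = P₁(V₂ − V₁) → W_b/(P₁V₁) = -0.7568.
W_a / W_b = -2.35 / -0.7568 = 3.105.

W_a / W_b ≈ 3.10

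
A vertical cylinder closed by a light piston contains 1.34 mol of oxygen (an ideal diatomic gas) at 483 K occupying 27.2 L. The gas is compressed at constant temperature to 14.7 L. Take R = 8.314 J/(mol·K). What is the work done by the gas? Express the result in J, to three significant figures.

Isothermal: W = nRT ln(V₂/V₁).
W = (1.34)(8.314)(483) × ln(14.7/27.2)
  = 5381 × -0.6154
W_by_gas = -3311 J.

W ≈ -3310 J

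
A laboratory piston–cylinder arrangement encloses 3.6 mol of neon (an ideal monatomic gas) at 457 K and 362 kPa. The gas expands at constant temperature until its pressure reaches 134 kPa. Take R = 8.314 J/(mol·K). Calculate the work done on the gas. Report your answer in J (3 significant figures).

W ≈ -13600 J

Isothermal process: W = nRT ln(V₂/V₁) = nRT ln(P₁/P₂).
W = (3.6)(8.314)(457) × ln(362/134)
  = 13678 × ln(2.701) = 13678 × 0.9938
W_by_gas = 13593 J; work on gas = −W_by = -13593 J.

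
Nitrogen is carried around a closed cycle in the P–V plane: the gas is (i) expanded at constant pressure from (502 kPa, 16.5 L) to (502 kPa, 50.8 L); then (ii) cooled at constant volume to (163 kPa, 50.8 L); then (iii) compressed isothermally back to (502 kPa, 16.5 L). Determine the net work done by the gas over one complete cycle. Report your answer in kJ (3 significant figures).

Leg (i): W = PΔV = (502)(50.8 − 16.5) = 17219 J.
Leg (ii): W = 0.
Leg (iii): W = PᵢVᵢ ln(V_f/Vᵢ) = (8280) ln(16.5/50.8) = -9312 J.
W_net = 17219 − 9312 = 7907 J.

W_net ≈ 7.91 kJ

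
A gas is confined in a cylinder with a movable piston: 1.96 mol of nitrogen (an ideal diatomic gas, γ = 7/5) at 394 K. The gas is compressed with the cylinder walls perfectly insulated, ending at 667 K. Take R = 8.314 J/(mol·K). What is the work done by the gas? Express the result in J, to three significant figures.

Adiabatic ⇒ Q = 0, so W_by = −ΔU = nCᵥ(T₁ − T₂).
Cᵥ = 5R/2 = 20.79 J/(mol·K).
W = (1.96)(20.79)(394 − 667) = -11122 J.

W ≈ -11100 J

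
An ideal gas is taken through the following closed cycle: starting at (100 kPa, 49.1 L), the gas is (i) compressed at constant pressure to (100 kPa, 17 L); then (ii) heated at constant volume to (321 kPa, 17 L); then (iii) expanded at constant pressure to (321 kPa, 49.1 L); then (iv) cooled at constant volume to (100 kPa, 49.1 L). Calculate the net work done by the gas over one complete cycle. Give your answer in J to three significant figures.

W_net ≈ 7090 J

Constant-volume legs do no work.
W(i) = (100)(17 − 49.1) = -3210 J; W(iii) = (321)(49.1 − 17) = 10304 J.
W_net = -3210 + 10304 = 7094 J (the clockwise enclosed area).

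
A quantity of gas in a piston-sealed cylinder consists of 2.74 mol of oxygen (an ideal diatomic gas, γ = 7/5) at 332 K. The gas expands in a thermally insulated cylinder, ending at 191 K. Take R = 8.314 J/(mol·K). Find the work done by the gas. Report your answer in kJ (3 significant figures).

W ≈ 8.03 kJ

Adiabatic ⇒ Q = 0, so W_by = −ΔU = nCᵥ(T₁ − T₂).
Cᵥ = 5R/2 = 20.79 J/(mol·K).
W = (2.74)(20.79)(332 − 191) = 8030 J.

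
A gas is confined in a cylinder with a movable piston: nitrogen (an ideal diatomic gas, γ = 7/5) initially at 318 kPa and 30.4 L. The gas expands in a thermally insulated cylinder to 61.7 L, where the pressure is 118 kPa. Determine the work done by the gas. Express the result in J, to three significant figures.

W ≈ 5970 J

Adiabatic: W = (P₁V₁ − P₂V₂)/(γ − 1) with γ = 7/5.
P₁V₁ = 9667 J, P₂V₂ = 7281 J.
W = (9667 − 7281) / 0.4 = 5966 J.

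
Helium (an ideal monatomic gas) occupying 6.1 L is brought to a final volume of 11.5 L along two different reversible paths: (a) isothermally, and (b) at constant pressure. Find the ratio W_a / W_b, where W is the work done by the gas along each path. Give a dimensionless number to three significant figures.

W_a / W_b ≈ 0.716

Path (a) isothermal: W = P₁V₁ ln(V₂/V₁) → W_a/(P₁V₁) = 0.6341.
Path (b) isobaric: W = P₁(V₂ − V₁) → W_b/(P₁V₁) = 0.8852.
W_a / W_b = 0.6341 / 0.8852 = 0.7163.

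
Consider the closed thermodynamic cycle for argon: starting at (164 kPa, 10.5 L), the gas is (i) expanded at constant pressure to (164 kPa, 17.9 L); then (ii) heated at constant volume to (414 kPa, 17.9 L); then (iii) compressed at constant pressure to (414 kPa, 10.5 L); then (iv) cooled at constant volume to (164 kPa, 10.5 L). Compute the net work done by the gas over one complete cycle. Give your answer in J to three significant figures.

W_net ≈ -1850 J

Constant-volume legs do no work.
W(i) = (164)(17.9 − 10.5) = 1214 J; W(iii) = (414)(10.5 − 17.9) = -3064 J.
W_net = 1214 − 3064 = -1850 J (the counter-clockwise enclosed area).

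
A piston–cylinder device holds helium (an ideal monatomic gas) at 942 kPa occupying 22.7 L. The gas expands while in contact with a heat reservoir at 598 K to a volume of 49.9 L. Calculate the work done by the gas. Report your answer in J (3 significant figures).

W ≈ 16800 J

Isothermal: W = nRT ln(V₂/V₁) = P₁V₁ ln(V₂/V₁).
P₁V₁ = (942 kPa)(22.7 L) = 21383 J.
W = 21383 × ln(49.9/22.7) = 21383 × 0.7877
W_by_gas = 16843 J.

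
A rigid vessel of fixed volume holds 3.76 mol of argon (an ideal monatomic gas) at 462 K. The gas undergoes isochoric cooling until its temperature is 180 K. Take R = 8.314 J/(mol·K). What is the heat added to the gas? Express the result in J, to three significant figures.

Constant volume ⇒ W = 0, so Q = ΔU = nCᵥΔT with Cᵥ = 3R/2 = 12.47 J/(mol·K).
ΔU = (3.76)(12.47)(180 − 462) = -13223 J.

Q ≈ -13200 J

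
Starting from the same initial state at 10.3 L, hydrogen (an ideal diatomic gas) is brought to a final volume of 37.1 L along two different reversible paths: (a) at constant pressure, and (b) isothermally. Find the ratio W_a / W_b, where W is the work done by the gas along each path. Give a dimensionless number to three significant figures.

W_a / W_b ≈ 2.03

Path (a) isobaric: W = P₁(V₂ − V₁) → W_a/(P₁V₁) = 2.602.
Path (b) isothermal: W = P₁V₁ ln(V₂/V₁) → W_b/(P₁V₁) = 1.281.
W_a / W_b = 2.602 / 1.281 = 2.03.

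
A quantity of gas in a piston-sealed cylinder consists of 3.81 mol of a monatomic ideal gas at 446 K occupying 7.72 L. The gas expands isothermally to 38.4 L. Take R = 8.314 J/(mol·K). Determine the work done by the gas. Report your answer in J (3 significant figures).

Isothermal: W = nRT ln(V₂/V₁).
W = (3.81)(8.314)(446) × ln(38.4/7.72)
  = 14128 × 1.604
W_by_gas = 22664 J.

W ≈ 22700 J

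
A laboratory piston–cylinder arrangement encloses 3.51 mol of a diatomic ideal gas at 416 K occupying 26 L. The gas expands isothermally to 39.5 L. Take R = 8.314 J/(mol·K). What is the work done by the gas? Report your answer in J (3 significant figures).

Isothermal: W = nRT ln(V₂/V₁).
W = (3.51)(8.314)(416) × ln(39.5/26)
  = 12140 × 0.4182
W_by_gas = 5077 J.

W ≈ 5080 J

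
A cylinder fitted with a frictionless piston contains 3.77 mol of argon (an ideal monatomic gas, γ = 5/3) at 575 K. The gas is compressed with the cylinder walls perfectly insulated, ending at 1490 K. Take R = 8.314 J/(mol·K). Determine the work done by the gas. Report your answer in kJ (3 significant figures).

W ≈ -43.0 kJ

Adiabatic ⇒ Q = 0, so W_by = −ΔU = nCᵥ(T₁ − T₂).
Cᵥ = 3R/2 = 12.47 J/(mol·K).
W = (3.77)(12.47)(575 − 1490) = -43019 J.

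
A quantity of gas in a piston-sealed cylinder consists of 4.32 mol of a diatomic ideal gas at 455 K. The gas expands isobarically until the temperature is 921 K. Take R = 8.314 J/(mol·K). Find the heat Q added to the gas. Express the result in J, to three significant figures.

Q ≈ 58600 J

Isobaric: W = nRΔT = (4.32)(8.314)(466) = 16737 J.
ΔU = nCᵥΔT with Cᵥ = 5R/2: ΔU = (4.32)(20.79)(466) = 41843 J.
Q = ΔU + W = 41843 + 16737 = 58580 J.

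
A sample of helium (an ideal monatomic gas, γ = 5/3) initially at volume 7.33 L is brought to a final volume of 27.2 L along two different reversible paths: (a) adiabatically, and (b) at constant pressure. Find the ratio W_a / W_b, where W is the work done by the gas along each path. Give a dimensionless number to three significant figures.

W_a / W_b ≈ 0.322

Path (a) adiabatic: W = P₁V₁(1 − (V₁/V₂)^(γ−1))/(γ−1) → W_a/(P₁V₁) = 0.8742.
Path (b) isobaric: W = P₁(V₂ − V₁) → W_b/(P₁V₁) = 2.711.
W_a / W_b = 0.8742 / 2.711 = 0.3225.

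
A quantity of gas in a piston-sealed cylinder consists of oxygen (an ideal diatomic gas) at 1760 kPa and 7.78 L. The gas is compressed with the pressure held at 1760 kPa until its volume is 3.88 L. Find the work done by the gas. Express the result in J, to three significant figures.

Isobaric: W = P ΔV.
W = (1760 kPa)(3.88 − 7.78 L) = (1760)(-3.9) = -6864 J.

W ≈ -6860 J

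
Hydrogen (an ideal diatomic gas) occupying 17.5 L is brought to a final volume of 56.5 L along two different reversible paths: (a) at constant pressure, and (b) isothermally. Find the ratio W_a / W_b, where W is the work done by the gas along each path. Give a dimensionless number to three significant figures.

Path (a) isobaric: W = P₁(V₂ − V₁) → W_a/(P₁V₁) = 2.229.
Path (b) isothermal: W = P₁V₁ ln(V₂/V₁) → W_b/(P₁V₁) = 1.172.
W_a / W_b = 2.229 / 1.172 = 1.901.

W_a / W_b ≈ 1.90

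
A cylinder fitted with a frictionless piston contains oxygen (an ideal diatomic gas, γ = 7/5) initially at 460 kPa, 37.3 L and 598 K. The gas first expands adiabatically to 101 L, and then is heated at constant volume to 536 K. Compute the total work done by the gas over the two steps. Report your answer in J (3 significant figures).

Step 1 (adiabatic): W = (P₁V₁ − P₂V₂)/(γ−1) = (17158 − 11519)/0.4 = 14097 J.
Step 2 (isochoric): W = 0 (constant volume).
W_total = 14097 + 0 = 14097 J.

W_total ≈ 14100 J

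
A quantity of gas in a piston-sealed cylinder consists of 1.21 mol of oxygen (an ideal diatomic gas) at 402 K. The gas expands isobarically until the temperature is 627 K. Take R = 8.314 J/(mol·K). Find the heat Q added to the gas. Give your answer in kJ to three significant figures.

Isobaric: W = nRΔT = (1.21)(8.314)(225) = 2263 J.
ΔU = nCᵥΔT with Cᵥ = 5R/2: ΔU = (1.21)(20.79)(225) = 5659 J.
Q = ΔU + W = 5659 + 2263 = 7922 J.

Q ≈ 7.92 kJ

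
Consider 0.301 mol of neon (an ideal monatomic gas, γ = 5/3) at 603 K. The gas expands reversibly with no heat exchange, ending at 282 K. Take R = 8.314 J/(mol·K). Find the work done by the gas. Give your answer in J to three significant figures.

Adiabatic ⇒ Q = 0, so W_by = −ΔU = nCᵥ(T₁ − T₂).
Cᵥ = 3R/2 = 12.47 J/(mol·K).
W = (0.301)(12.47)(603 − 282) = 1205 J.

W ≈ 1200 J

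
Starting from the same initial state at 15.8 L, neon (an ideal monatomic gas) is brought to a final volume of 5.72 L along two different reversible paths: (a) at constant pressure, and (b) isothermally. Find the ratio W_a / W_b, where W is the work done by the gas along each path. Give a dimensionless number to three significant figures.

Path (a) isobaric: W = P₁(V₂ − V₁) → W_a/(P₁V₁) = -0.638.
Path (b) isothermal: W = P₁V₁ ln(V₂/V₁) → W_b/(P₁V₁) = -1.016.
W_a / W_b = -0.638 / -1.016 = 0.6279.

W_a / W_b ≈ 0.628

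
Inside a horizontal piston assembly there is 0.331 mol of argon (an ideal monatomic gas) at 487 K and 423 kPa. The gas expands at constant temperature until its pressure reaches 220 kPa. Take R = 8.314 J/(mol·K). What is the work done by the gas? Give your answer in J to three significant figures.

W ≈ 876 J

Isothermal process: W = nRT ln(V₂/V₁) = nRT ln(P₁/P₂).
W = (0.331)(8.314)(487) × ln(423/220)
  = 1340 × ln(1.923) = 1340 × 0.6537
W_by_gas = 876.1 J.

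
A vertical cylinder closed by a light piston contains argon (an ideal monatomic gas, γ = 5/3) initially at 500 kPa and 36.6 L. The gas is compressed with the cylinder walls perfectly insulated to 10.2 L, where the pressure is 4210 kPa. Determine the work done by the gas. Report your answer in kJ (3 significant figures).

Adiabatic: W = (P₁V₁ − P₂V₂)/(γ − 1) with γ = 5/3.
P₁V₁ = 18300 J, P₂V₂ = 42942 J.
W = (18300 − 42942) / 0.6667 = -36963 J.

W ≈ -37.0 kJ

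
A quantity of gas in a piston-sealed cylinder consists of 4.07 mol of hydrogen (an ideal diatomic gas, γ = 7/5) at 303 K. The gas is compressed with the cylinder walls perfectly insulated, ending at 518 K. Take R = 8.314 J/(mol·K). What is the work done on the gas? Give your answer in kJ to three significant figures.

W ≈ 18.2 kJ

Adiabatic ⇒ Q = 0, so W_by = −ΔU = nCᵥ(T₁ − T₂).
Cᵥ = 5R/2 = 20.79 J/(mol·K).
W = (4.07)(20.79)(303 − 518) = -18188 J.
Work on gas = −W_by = 18188 J.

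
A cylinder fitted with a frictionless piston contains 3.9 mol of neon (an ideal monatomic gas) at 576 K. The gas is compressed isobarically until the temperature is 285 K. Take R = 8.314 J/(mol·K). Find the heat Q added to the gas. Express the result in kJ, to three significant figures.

Q ≈ -23.6 kJ

Isobaric: W = nRΔT = (3.9)(8.314)(-291) = -9436 J.
ΔU = nCᵥΔT with Cᵥ = 3R/2: ΔU = (3.9)(12.47)(-291) = -14153 J.
Q = ΔU + W = -14153 − 9436 = -23589 J.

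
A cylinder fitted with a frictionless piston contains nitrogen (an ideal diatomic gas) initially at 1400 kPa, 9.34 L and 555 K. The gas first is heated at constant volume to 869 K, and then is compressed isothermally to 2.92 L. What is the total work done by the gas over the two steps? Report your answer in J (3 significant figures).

W_total ≈ -23800 J

Step 1 (isochoric): W = 0 (constant volume).
After step 1: P = 2192 kPa (V unchanged).
Step 2 (isothermal): W = P₁V₁ ln(V₂/V₁) = (20474) ln(2.92/9.34) = -23806 J.
W_total = 0 − 23806 = -23806 J.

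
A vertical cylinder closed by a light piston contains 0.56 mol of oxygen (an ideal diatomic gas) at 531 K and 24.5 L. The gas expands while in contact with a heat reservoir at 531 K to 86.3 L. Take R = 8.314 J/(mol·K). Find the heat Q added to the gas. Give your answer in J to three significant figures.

Isothermal ⇒ ΔU = 0, so Q = W = nRT ln(V₂/V₁).
Q = (0.56)(8.314)(531) ln(86.3/24.5) = 2472 × 1.259 = 3113 J.

Q ≈ 3110 J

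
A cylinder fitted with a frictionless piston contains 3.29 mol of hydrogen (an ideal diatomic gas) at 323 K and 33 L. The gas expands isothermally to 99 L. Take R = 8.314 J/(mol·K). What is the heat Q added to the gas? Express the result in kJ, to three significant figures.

Q ≈ 9.71 kJ

Isothermal ⇒ ΔU = 0, so Q = W = nRT ln(V₂/V₁).
Q = (3.29)(8.314)(323) ln(99/33) = 8835 × 1.099 = 9706 J.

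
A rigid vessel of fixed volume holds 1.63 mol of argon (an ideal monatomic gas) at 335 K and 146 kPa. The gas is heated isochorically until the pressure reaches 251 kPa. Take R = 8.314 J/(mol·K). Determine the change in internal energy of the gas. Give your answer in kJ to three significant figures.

ΔU ≈ 4.90 kJ

Constant volume ⇒ W = 0, so Q = ΔU = nCᵥΔT with Cᵥ = 3R/2 = 12.47 J/(mol·K).
At constant V, T₂/T₁ = P₂/P₁ ⇒ ΔT = T₁(P₂/P₁ − 1) = 335·(251/146 − 1) = 240.9 K.
ΔU = (1.63)(12.47)(240.9) = 4897 J.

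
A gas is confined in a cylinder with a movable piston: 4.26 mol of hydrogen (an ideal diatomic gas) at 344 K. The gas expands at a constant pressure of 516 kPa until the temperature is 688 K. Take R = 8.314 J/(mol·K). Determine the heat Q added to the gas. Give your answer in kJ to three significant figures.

Q ≈ 42.6 kJ

Isobaric: W = nRΔT = (4.26)(8.314)(344) = 12184 J.
ΔU = nCᵥΔT with Cᵥ = 5R/2: ΔU = (4.26)(20.79)(344) = 30459 J.
Q = ΔU + W = 30459 + 12184 = 42643 J.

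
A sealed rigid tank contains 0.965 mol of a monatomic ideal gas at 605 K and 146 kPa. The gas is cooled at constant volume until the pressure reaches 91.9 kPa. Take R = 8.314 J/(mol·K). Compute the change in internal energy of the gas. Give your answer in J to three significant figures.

ΔU ≈ -2700 J

Constant volume ⇒ W = 0, so Q = ΔU = nCᵥΔT with Cᵥ = 3R/2 = 12.47 J/(mol·K).
At constant V, T₂/T₁ = P₂/P₁ ⇒ ΔT = T₁(P₂/P₁ − 1) = 605·(91.9/146 − 1) = -224.2 K.
ΔU = (0.965)(12.47)(-224.2) = -2698 J.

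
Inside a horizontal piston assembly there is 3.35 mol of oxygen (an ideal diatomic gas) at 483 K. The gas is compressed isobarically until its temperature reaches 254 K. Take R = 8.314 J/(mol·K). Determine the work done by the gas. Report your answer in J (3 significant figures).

W ≈ -6380 J

Isobaric: W = P ΔV = nR ΔT.
W = (3.35)(8.314)(254 − 483) = -6378 J.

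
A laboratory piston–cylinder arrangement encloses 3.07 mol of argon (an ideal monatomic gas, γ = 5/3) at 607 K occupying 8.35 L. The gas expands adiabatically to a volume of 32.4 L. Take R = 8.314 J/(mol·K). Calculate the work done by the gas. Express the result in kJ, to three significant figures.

W ≈ 13.8 kJ

Adiabatic: TV^(γ−1) = const with γ = 5/3.
T₂ = T₁ (V₁/V₂)^(γ−1) = 607 × (8.35/32.4)^0.667 = 607 × 0.405 = 245.8 K.
W_by = nCᵥ(T₁ − T₂) = (3.07)(12.47)(607 − 245.8) = 13828 J.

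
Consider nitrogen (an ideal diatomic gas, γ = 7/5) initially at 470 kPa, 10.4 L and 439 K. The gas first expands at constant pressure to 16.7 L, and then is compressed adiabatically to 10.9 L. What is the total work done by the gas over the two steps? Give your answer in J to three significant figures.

W_total ≈ -690 J

Step 1 (isobaric): W = PΔV = (470 kPa)(16.7 − 10.4 L) = 2961 J.
After step 1: P = 470 kPa, V = 16.7 L, T = 704.9 K.
Step 2 (adiabatic): W = (P₁V₁ − P₂V₂)/(γ−1) = (7849 − 9310)/0.4 = -3651 J.
W_total = 2961 − 3651 = -690.5 J.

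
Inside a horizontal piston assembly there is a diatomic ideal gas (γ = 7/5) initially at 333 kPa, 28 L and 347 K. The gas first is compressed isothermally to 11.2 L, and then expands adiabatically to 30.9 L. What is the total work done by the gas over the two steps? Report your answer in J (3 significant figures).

Step 1 (isothermal): W = P₁V₁ ln(V₂/V₁) = (9324) ln(11.2/28) = -8543 J.
After step 1: P = 832.5 kPa, V = 11.2 L, T = 347 K.
Step 2 (adiabatic): W = (P₁V₁ − P₂V₂)/(γ−1) = (9324 − 6213)/0.4 = 7777 J.
W_total = -8543 + 7777 = -766.2 J.

W_total ≈ -766 J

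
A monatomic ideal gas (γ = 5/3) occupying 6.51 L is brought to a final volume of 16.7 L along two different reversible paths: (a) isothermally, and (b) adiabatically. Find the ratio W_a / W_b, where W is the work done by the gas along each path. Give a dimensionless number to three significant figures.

Path (a) isothermal: W = P₁V₁ ln(V₂/V₁) → W_a/(P₁V₁) = 0.9421.
Path (b) adiabatic: W = P₁V₁(1 − (V₁/V₂)^(γ−1))/(γ−1) → W_b/(P₁V₁) = 0.6995.
W_a / W_b = 0.9421 / 0.6995 = 1.347.

W_a / W_b ≈ 1.35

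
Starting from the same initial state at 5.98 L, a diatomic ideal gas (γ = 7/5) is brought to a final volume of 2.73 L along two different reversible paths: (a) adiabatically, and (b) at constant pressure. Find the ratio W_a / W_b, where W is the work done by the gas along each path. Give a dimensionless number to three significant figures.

Path (a) adiabatic: W = P₁V₁(1 − (V₁/V₂)^(γ−1))/(γ−1) → W_a/(P₁V₁) = -0.921.
Path (b) isobaric: W = P₁(V₂ − V₁) → W_b/(P₁V₁) = -0.5435.
W_a / W_b = -0.921 / -0.5435 = 1.695.

W_a / W_b ≈ 1.69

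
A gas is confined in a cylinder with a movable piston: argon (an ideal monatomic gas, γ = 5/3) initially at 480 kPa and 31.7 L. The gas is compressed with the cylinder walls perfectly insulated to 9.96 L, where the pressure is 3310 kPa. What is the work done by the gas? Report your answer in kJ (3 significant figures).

W ≈ -26.6 kJ

Adiabatic: W = (P₁V₁ − P₂V₂)/(γ − 1) with γ = 5/3.
P₁V₁ = 15216 J, P₂V₂ = 32968 J.
W = (15216 − 32968) / 0.6667 = -26627 J.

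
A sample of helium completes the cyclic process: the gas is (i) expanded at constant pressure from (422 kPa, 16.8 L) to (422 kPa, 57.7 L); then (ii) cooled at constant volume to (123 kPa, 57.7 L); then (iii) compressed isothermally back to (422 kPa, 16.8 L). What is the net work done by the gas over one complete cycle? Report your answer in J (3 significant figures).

Leg (i): W = PΔV = (422)(57.7 − 16.8) = 17260 J.
Leg (ii): W = 0.
Leg (iii): W = PᵢVᵢ ln(V_f/Vᵢ) = (7097) ln(16.8/57.7) = -8757 J.
W_net = 17260 − 8757 = 8503 J.

W_net ≈ 8500 J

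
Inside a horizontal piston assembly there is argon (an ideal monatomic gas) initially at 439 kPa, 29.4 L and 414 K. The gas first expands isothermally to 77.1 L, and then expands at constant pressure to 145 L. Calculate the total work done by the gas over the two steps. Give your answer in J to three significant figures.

Step 1 (isothermal): W = P₁V₁ ln(V₂/V₁) = (12907) ln(77.1/29.4) = 12443 J.
After step 1: P = 167.4 kPa, V = 77.1 L, T = 414 K.
Step 2 (isobaric): W = PΔV = (167.4 kPa)(145 − 77.1 L) = 11367 J.
W_total = 12443 + 11367 = 23810 J.

W_total ≈ 23800 J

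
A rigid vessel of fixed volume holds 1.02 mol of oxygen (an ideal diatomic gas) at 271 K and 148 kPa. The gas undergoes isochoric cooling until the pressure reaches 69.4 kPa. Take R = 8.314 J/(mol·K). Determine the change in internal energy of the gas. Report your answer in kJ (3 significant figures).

Constant volume ⇒ W = 0, so Q = ΔU = nCᵥΔT with Cᵥ = 5R/2 = 20.79 J/(mol·K).
At constant V, T₂/T₁ = P₂/P₁ ⇒ ΔT = T₁(P₂/P₁ − 1) = 271·(69.4/148 − 1) = -143.9 K.
ΔU = (1.02)(20.79)(-143.9) = -3051 J.

ΔU ≈ -3.05 kJ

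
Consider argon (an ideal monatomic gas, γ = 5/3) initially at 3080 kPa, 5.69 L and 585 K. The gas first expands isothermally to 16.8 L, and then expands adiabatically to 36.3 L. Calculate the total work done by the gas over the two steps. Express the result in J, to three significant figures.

W_total ≈ 29500 J

Step 1 (isothermal): W = P₁V₁ ln(V₂/V₁) = (17525) ln(16.8/5.69) = 18974 J.
After step 1: P = 1043 kPa, V = 16.8 L, T = 585 K.
Step 2 (adiabatic): W = (P₁V₁ − P₂V₂)/(γ−1) = (17525 − 10486)/0.667 = 10559 J.
W_total = 18974 + 10559 = 29533 J.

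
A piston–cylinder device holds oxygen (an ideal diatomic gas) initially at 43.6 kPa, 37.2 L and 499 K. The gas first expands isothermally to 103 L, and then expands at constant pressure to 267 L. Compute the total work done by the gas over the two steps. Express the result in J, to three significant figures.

Step 1 (isothermal): W = P₁V₁ ln(V₂/V₁) = (1622) ln(103/37.2) = 1652 J.
After step 1: P = 15.75 kPa, V = 103 L, T = 499 K.
Step 2 (isobaric): W = PΔV = (15.75 kPa)(267 − 103 L) = 2582 J.
W_total = 1652 + 2582 = 4234 J.

W_total ≈ 4230 J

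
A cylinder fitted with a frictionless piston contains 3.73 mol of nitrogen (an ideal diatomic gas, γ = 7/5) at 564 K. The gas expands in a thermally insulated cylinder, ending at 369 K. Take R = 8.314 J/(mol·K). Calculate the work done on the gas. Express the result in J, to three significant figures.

W ≈ -15100 J

Adiabatic ⇒ Q = 0, so W_by = −ΔU = nCᵥ(T₁ − T₂).
Cᵥ = 5R/2 = 20.79 J/(mol·K).
W = (3.73)(20.79)(564 − 369) = 15118 J.
Work on gas = −W_by = -15118 J.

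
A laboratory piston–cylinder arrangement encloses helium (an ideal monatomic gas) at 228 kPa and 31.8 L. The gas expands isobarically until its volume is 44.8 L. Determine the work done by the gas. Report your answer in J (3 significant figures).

W ≈ 2960 J

Isobaric: W = P ΔV.
W = (228 kPa)(44.8 − 31.8 L) = (228)(13) = 2964 J.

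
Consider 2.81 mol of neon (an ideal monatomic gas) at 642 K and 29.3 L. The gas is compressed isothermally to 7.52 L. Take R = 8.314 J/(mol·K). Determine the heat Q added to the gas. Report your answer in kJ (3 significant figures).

Q ≈ -20.4 kJ

Isothermal ⇒ ΔU = 0, so Q = W = nRT ln(V₂/V₁).
Q = (2.81)(8.314)(642) ln(7.52/29.3) = 14999 × -1.36 = -20398 J.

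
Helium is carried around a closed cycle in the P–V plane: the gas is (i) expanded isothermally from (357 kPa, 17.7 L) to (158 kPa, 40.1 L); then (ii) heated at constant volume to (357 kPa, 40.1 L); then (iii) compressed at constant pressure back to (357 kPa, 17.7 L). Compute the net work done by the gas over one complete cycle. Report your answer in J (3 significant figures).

W_net ≈ -2830 J

Leg (i): W = PᵢVᵢ ln(V_f/Vᵢ) = (6319) ln(40.1/17.7) = 5168 J.
Leg (ii): W = 0.
Leg (iii): W = PΔV = (357)(17.7 − 40.1) = -7997 J.
W_net = 5168 − 7997 = -2829 J.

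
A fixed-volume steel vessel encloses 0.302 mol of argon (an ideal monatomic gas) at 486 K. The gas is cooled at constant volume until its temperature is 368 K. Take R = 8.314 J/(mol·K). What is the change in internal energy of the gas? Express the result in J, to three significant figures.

ΔU ≈ -444 J

Constant volume ⇒ W = 0, so Q = ΔU = nCᵥΔT with Cᵥ = 3R/2 = 12.47 J/(mol·K).
ΔU = (0.302)(12.47)(368 − 486) = -444.4 J.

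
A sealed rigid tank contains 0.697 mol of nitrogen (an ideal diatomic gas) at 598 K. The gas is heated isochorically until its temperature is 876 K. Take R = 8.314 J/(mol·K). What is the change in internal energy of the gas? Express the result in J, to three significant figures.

ΔU ≈ 4030 J

Constant volume ⇒ W = 0, so Q = ΔU = nCᵥΔT with Cᵥ = 5R/2 = 20.79 J/(mol·K).
ΔU = (0.697)(20.79)(876 − 598) = 4027 J.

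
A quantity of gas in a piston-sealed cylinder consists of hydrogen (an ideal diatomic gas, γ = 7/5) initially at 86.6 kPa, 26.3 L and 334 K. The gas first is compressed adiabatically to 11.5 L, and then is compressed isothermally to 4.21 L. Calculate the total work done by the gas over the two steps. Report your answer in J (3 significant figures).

Step 1 (adiabatic): W = (P₁V₁ − P₂V₂)/(γ−1) = (2278 − 3171)/0.4 = -2233 J.
After step 1: P = 275.7 kPa, V = 11.5 L, T = 465 K.
Step 2 (isothermal): W = P₁V₁ ln(V₂/V₁) = (3171) ln(4.21/11.5) = -3186 J.
W_total = -2233 − 3186 = -5420 J.

W_total ≈ -5420 J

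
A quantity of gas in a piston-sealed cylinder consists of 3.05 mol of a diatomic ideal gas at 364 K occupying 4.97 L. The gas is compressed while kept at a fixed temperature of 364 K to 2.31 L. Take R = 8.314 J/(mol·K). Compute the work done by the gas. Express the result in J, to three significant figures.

Isothermal: W = nRT ln(V₂/V₁).
W = (3.05)(8.314)(364) × ln(2.31/4.97)
  = 9230 × -0.7662
W_by_gas = -7072 J.

W ≈ -7070 J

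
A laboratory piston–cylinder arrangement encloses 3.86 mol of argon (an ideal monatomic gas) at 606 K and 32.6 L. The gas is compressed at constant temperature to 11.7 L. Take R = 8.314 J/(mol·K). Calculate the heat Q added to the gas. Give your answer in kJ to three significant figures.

Isothermal ⇒ ΔU = 0, so Q = W = nRT ln(V₂/V₁).
Q = (3.86)(8.314)(606) ln(11.7/32.6) = 19448 × -1.025 = -19929 J.

Q ≈ -19.9 kJ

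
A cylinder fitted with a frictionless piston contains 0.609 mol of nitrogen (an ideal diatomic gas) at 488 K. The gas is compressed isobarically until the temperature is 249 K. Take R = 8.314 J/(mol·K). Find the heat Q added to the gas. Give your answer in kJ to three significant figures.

Q ≈ -4.24 kJ

Isobaric: W = nRΔT = (0.609)(8.314)(-239) = -1210 J.
ΔU = nCᵥΔT with Cᵥ = 5R/2: ΔU = (0.609)(20.79)(-239) = -3025 J.
Q = ΔU + W = -3025 − 1210 = -4235 J.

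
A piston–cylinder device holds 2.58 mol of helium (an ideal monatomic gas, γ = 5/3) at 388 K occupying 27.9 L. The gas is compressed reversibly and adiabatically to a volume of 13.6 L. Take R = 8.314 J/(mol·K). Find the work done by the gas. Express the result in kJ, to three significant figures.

W ≈ -7.67 kJ

Adiabatic: TV^(γ−1) = const with γ = 5/3.
T₂ = T₁ (V₁/V₂)^(γ−1) = 388 × (27.9/13.6)^0.667 = 388 × 1.615 = 626.4 K.
W_by = nCᵥ(T₁ − T₂) = (2.58)(12.47)(388 − 626.4) = -7672 J.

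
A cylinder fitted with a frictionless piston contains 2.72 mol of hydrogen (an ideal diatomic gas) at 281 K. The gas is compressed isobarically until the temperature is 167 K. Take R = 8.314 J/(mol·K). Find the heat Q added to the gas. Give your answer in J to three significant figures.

Isobaric: W = nRΔT = (2.72)(8.314)(-114) = -2578 J.
ΔU = nCᵥΔT with Cᵥ = 5R/2: ΔU = (2.72)(20.79)(-114) = -6445 J.
Q = ΔU + W = -6445 − 2578 = -9023 J.

Q ≈ -9020 J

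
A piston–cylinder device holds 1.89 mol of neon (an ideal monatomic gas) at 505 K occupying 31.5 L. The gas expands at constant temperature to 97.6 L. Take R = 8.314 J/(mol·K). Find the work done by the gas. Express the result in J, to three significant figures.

Isothermal: W = nRT ln(V₂/V₁).
W = (1.89)(8.314)(505) × ln(97.6/31.5)
  = 7935 × 1.131
W_by_gas = 8974 J.

W ≈ 8970 J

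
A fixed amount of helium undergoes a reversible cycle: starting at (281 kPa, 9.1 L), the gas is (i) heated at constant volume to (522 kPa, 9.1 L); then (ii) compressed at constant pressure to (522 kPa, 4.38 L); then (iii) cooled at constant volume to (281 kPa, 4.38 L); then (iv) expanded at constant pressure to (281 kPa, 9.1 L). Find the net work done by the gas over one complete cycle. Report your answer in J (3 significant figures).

Constant-volume legs do no work.
W(ii) = (522)(4.38 − 9.1) = -2464 J; W(iv) = (281)(9.1 − 4.38) = 1326 J.
W_net = -2464 + 1326 = -1138 J (the counter-clockwise enclosed area).

W_net ≈ -1140 J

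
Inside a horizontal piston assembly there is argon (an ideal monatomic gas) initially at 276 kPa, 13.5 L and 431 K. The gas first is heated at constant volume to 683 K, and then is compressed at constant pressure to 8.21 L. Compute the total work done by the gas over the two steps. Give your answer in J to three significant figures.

W_total ≈ -2310 J

Step 1 (isochoric): W = 0 (constant volume).
After step 1: P = 437.4 kPa (V unchanged).
Step 2 (isobaric): W = PΔV = (437.4 kPa)(8.21 − 13.5 L) = -2314 J.
W_total = 0 − 2314 = -2314 J.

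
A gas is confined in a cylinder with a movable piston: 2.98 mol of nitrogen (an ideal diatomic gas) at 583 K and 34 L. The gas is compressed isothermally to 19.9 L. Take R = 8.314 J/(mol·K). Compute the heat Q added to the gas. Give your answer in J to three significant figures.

Isothermal ⇒ ΔU = 0, so Q = W = nRT ln(V₂/V₁).
Q = (2.98)(8.314)(583) ln(19.9/34) = 14444 × -0.5356 = -7737 J.

Q ≈ -7740 J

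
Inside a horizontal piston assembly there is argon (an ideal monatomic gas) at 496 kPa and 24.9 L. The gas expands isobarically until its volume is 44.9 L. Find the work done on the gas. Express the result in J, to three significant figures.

W ≈ -9920 J

Isobaric: W = P ΔV.
W = (496 kPa)(44.9 − 24.9 L) = (496)(20) = 9920 J.
Work on gas = −W_by = -9920 J.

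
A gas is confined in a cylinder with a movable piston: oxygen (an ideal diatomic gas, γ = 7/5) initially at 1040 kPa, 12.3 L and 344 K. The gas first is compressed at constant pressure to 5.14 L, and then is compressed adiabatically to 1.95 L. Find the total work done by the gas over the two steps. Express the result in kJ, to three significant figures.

Step 1 (isobaric): W = PΔV = (1040 kPa)(5.14 − 12.3 L) = -7446 J.
After step 1: P = 1040 kPa, V = 5.14 L, T = 143.8 K.
Step 2 (adiabatic): W = (P₁V₁ − P₂V₂)/(γ−1) = (5346 − 7877)/0.4 = -6329 J.
W_total = -7446 − 6329 = -13775 J.

W_total ≈ -13.8 kJ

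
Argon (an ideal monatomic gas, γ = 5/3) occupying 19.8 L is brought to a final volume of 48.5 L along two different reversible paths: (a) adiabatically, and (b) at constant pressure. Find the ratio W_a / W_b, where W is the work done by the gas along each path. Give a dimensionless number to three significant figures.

Path (a) adiabatic: W = P₁V₁(1 − (V₁/V₂)^(γ−1))/(γ−1) → W_a/(P₁V₁) = 0.6745.
Path (b) isobaric: W = P₁(V₂ − V₁) → W_b/(P₁V₁) = 1.449.
W_a / W_b = 0.6745 / 1.449 = 0.4653.

W_a / W_b ≈ 0.465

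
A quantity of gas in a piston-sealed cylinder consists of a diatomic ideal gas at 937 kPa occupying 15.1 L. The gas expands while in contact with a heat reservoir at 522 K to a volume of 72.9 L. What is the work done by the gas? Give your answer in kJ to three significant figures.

W ≈ 22.3 kJ

Isothermal: W = nRT ln(V₂/V₁) = P₁V₁ ln(V₂/V₁).
P₁V₁ = (937 kPa)(15.1 L) = 14149 J.
W = 14149 × ln(72.9/15.1) = 14149 × 1.574
W_by_gas = 22276 J.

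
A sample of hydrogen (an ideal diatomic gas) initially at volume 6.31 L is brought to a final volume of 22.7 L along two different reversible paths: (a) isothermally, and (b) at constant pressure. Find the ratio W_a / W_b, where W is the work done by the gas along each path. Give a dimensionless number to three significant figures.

W_a / W_b ≈ 0.493

Path (a) isothermal: W = P₁V₁ ln(V₂/V₁) → W_a/(P₁V₁) = 1.28.
Path (b) isobaric: W = P₁(V₂ − V₁) → W_b/(P₁V₁) = 2.597.
W_a / W_b = 1.28 / 2.597 = 0.4929.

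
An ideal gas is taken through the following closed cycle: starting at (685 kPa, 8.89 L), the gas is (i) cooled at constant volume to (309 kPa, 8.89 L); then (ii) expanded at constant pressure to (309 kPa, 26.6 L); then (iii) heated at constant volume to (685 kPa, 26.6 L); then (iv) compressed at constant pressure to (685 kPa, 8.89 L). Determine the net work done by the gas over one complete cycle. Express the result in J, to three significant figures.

Constant-volume legs do no work.
W(ii) = (309)(26.6 − 8.89) = 5472 J; W(iv) = (685)(8.89 − 26.6) = -12131 J.
W_net = 5472 − 12131 = -6659 J (the counter-clockwise enclosed area).

W_net ≈ -6660 J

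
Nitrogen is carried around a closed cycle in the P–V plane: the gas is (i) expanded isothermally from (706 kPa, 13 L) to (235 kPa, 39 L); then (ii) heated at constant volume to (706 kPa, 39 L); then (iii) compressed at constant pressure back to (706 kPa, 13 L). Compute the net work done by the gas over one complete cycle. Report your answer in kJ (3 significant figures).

Leg (i): W = PᵢVᵢ ln(V_f/Vᵢ) = (9178) ln(39/13) = 10083 J.
Leg (ii): W = 0.
Leg (iii): W = PΔV = (706)(13 − 39) = -18356 J.
W_net = 10083 − 18356 = -8273 J.

W_net ≈ -8.27 kJ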